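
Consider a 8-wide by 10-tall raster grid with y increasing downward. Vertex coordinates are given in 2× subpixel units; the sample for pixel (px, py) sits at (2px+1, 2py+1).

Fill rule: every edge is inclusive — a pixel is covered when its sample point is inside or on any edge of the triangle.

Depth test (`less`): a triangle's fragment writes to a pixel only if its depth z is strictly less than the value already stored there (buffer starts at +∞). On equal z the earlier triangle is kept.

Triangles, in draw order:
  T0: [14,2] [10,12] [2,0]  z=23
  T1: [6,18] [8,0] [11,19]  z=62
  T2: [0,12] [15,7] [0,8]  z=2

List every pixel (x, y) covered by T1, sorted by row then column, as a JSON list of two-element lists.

T0:
  2·area = 128
  edge (14, 2)→(10, 12): d=(-4,10) inclusive
  edge (10, 12)→(2, 0): d=(-8,-12) inclusive
  edge (2, 0)→(14, 2): d=(12,2) inclusive
    (1,0)@(3, 1): e=[114,4,10] → X
    (2,0)@(5, 1): e=[94,28,6] → X
    (3,0)@(7, 1): e=[74,52,2] → X
    (4,0)@(9, 1): e=[54,76,-2] → .
    (1,1)@(3, 3): e=[106,-12,34] → .
    (2,1)@(5, 3): e=[86,12,30] → X
    (4,1)@(9, 3): e=[46,60,22] → X
    (5,1)@(11, 3): e=[26,84,18] → X
    (6,1)@(13, 3): e=[6,108,14] → X
    (7,1)@(15, 3): e=[-14,132,10] → .
    (2,2)@(5, 5): e=[78,-4,54] → .
    (3,2)@(7, 5): e=[58,20,50] → X
  covered (16 px):
    . X X X . . . .
    . . X X X X X .
    . . . X X X . .
    . . . X X X . .
    . . . . X X . .
    . . . . . . . .
    . . . . . . . .
    . . . . . . . .
    . . . . . . . .
    . . . . . . . .
T1:
  2·area = 92
  edge (6, 18)→(8, 0): d=(2,-18) inclusive
  edge (8, 0)→(11, 19): d=(3,19) inclusive
  edge (11, 19)→(6, 18): d=(-5,-1) inclusive
    (4,3)@(9, 7): e=[32,2,58] → X
    (5,3)@(11, 7): e=[68,-36,60] → .
    (3,4)@(7, 9): e=[0,46,46] → X  [on edge]
    (5,4)@(11, 9): e=[72,-30,50] → .
    (3,5)@(7, 11): e=[4,52,36] → X
    (5,5)@(11, 11): e=[76,-24,40] → .
    (3,6)@(7, 13): e=[8,58,26] → X
    (5,6)@(11, 13): e=[80,-18,30] → .
    (3,7)@(7, 15): e=[12,64,16] → X
    (5,7)@(11, 15): e=[84,-12,20] → .
    (0,8)@(1, 17): e=[-92,184,0] → .  [on edge]
    (3,8)@(7, 17): e=[16,70,6] → X
    (5,9)@(11, 19): e=[92,0,0] → X  [on edge]
  covered (12 px):
    . . . . . . . .
    . . . . . . . .
    . . . . . . . .
    . . . . X . . .
    . . . X X . . .
    . . . X X . . .
    . . . X X . . .
    . . . X X . . .
    . . . X X . . .
    . . . . . X . .
T2:
  2·area = 60  (B↔C swapped to make it positive)
  edge (0, 12)→(0, 8): d=(0,-4) inclusive
  edge (0, 8)→(15, 7): d=(15,-1) inclusive
  edge (15, 7)→(0, 12): d=(-15,5) inclusive
    (7,3)@(15, 7): e=[60,0,0] → X  [on edge]
    (0,4)@(1, 9): e=[4,16,40] → X
    (1,4)@(3, 9): e=[12,18,30] → X
    (2,4)@(5, 9): e=[20,20,20] → X
    (3,4)@(7, 9): e=[28,22,10] → X
    (4,4)@(9, 9): e=[36,24,0] → X  [on edge]
    (5,4)@(11, 9): e=[44,26,-10] → .
    (7,4)@(15, 9): e=[60,30,-30] → .
    (0,5)@(1, 11): e=[4,46,10] → X
    (1,5)@(3, 11): e=[12,48,0] → X  [on edge]
    (2,5)@(5, 11): e=[20,50,-10] → .
    (3,5)@(7, 11): e=[28,52,-20] → .
  covered (8 px):
    . . . . . . . .
    . . . . . . . .
    . . . . . . . .
    . . . . . . . X
    X X X X X . . .
    X X . . . . . .
    . . . . . . . .
    . . . . . . . .
    . . . . . . . .
    . . . . . . . .

Final: [[4,3],[3,4],[4,4],[3,5],[4,5],[3,6],[4,6],[3,7],[4,7],[3,8],[4,8],[5,9]]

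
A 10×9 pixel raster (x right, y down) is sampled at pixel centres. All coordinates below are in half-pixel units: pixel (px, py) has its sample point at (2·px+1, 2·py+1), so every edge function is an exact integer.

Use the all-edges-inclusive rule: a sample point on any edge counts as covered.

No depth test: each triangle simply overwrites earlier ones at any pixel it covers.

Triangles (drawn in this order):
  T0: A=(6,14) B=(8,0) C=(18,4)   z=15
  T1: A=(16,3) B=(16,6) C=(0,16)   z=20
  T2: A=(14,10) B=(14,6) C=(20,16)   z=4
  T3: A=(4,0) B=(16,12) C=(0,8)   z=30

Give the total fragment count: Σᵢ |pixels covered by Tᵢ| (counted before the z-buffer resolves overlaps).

T0:
  2·area = 148
  edge (6, 14)→(8, 0): d=(2,-14) inclusive
  edge (8, 0)→(18, 4): d=(10,4) inclusive
  edge (18, 4)→(6, 14): d=(-12,10) inclusive
    (4,0)@(9, 1): e=[16,6,126] → X
    (5,0)@(11, 1): e=[44,-2,106] → .
    (4,1)@(9, 3): e=[20,26,102] → X
    (5,1)@(11, 3): e=[48,18,82] → X
    (6,1)@(13, 3): e=[76,10,62] → X
    (7,1)@(15, 3): e=[104,2,42] → X
    (8,1)@(17, 3): e=[132,-6,22] → .
    (4,2)@(9, 5): e=[24,46,78] → X
    (8,2)@(17, 5): e=[136,14,-2] → .
    (3,3)@(7, 7): e=[0,74,74] → X  [on edge]
    (7,3)@(15, 7): e=[112,42,-6] → .
    (3,4)@(7, 9): e=[4,94,50] → X
  covered (19 px):
    . . . . X . . . . .
    . . . . X X X X . .
    . . . . X X X X . .
    . . . X X X X . . .
    . . . X X X . . . .
    . . . X X . . . . .
    . . . X . . . . . .
    . . . . . . . . . .
    . . . . . . . . . .
T1:
  2·area = 48
  edge (16, 3)→(16, 6): d=(0,3) inclusive
  edge (16, 6)→(0, 16): d=(-16,10) inclusive
  edge (0, 16)→(16, 3): d=(16,-13) inclusive
    (7,2)@(15, 5): e=[3,26,19] → X
    (8,2)@(17, 5): e=[-3,6,45] → .
    (6,3)@(13, 7): e=[9,14,25] → X
    (7,3)@(15, 7): e=[3,-6,51] → .
    (4,4)@(9, 9): e=[21,22,5] → X
    (5,4)@(11, 9): e=[15,2,31] → X
    (6,4)@(13, 9): e=[9,-18,57] → .
    (3,5)@(7, 11): e=[27,10,11] → X
    (4,5)@(9, 11): e=[21,-10,37] → .
    (5,5)@(11, 11): e=[15,-30,63] → .
    (3,6)@(7, 13): e=[27,-22,43] → .
  covered (5 px):
    . . . . . . . . . .
    . . . . . . . . . .
    . . . . . . . X . .
    . . . . . . X . . .
    . . . . X X . . . .
    . . . X . . . . . .
    . . . . . . . . . .
    . . . . . . . . . .
    . . . . . . . . . .
T2:
  2·area = 24
  edge (14, 10)→(14, 6): d=(0,-4) inclusive
  edge (14, 6)→(20, 16): d=(6,10) inclusive
  edge (20, 16)→(14, 10): d=(-6,-6) inclusive
    (2,0)@(5, 1): e=[-36,60,0] → .  [on edge]
    (5,0)@(11, 1): e=[-12,0,36] → .  [on edge]
    (3,1)@(7, 3): e=[-28,52,0] → .  [on edge]
    (4,2)@(9, 5): e=[-20,44,0] → .  [on edge]
    (5,3)@(11, 7): e=[-12,36,0] → .  [on edge]
    (6,4)@(13, 9): e=[-4,28,0] → .  [on edge]
    (7,4)@(15, 9): e=[4,8,12] → X
    (8,4)@(17, 9): e=[12,-12,24] → .
    (7,5)@(15, 11): e=[4,20,0] → X  [on edge]
    (8,5)@(17, 11): e=[12,0,12] → X  [on edge]
    (9,5)@(19, 11): e=[20,-20,24] → .
    (7,6)@(15, 13): e=[4,32,-12] → .
    (8,6)@(17, 13): e=[12,12,0] → X  [on edge]
    (9,7)@(19, 15): e=[20,4,0] → X  [on edge]
  covered (5 px):
    . . . . . . . . . .
    . . . . . . . . . .
    . . . . . . . . . .
    . . . . . . . . . .
    . . . . . . . X . .
    . . . . . . . X X .
    . . . . . . . . X .
    . . . . . . . . . X
    . . . . . . . . . .
T3:
  2·area = 144
  edge (4, 0)→(16, 12): d=(12,12) inclusive
  edge (16, 12)→(0, 8): d=(-16,-4) inclusive
  edge (0, 8)→(4, 0): d=(4,-8) inclusive
    (2,0)@(5, 1): e=[0,132,12] → X  [on edge]
    (3,0)@(7, 1): e=[-24,140,28] → .
    (1,1)@(3, 3): e=[48,92,4] → X
    (3,1)@(7, 3): e=[0,108,36] → X  [on edge]
    (4,1)@(9, 3): e=[-24,116,52] → .
    (1,2)@(3, 5): e=[72,60,12] → X
    (4,2)@(9, 5): e=[0,84,60] → X  [on edge]
    (5,2)@(11, 5): e=[-24,92,76] → .
    (0,3)@(1, 7): e=[120,20,4] → X
    (5,3)@(11, 7): e=[0,60,84] → X  [on edge]
    (6,3)@(13, 7): e=[-24,68,100] → .
    (0,4)@(1, 9): e=[144,-12,12] → .
    (6,4)@(13, 9): e=[0,36,108] → X  [on edge]
    (7,5)@(15, 11): e=[0,12,132] → X  [on edge]
    (8,6)@(17, 13): e=[0,-12,156] → .  [on edge]
    (9,7)@(19, 15): e=[0,-36,180] → .  [on edge]
  covered (21 px):
    . . X . . . . . . .
    . X X X . . . . . .
    . X X X X . . . . .
    X X X X X X . . . .
    . . X X X X X . . .
    . . . . . . X X . .
    . . . . . . . . . .
    . . . . . . . . . .
    . . . . . . . . . .

Answer: 50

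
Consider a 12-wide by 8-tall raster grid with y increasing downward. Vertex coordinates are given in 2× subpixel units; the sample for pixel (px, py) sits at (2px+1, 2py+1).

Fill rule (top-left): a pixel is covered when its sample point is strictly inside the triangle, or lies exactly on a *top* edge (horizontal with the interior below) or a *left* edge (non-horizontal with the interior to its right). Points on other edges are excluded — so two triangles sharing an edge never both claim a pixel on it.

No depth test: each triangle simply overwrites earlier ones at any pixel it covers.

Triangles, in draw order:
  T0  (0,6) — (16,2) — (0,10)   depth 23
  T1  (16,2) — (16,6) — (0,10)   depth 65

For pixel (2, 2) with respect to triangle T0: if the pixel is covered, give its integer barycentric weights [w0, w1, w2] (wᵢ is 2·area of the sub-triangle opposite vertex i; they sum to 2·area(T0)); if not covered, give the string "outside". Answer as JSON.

T0:
  2·area = 64
  edge (0, 6)→(16, 2): d=(16,-4) top-left  bias=+0
  edge (16, 2)→(0, 10): d=(-16,8) right/bottom  bias=-1
  edge (0, 10)→(0, 6): d=(0,-4) top-left  bias=+0
    (6,1)@(13, 3): e=[4,8,52] → █
    (7,1)@(15, 3): e=[12,-8,60] → ·
    (2,2)@(5, 5): e=[4,40,20] → █
    (3,2)@(7, 5): e=[12,24,28] → █
    (4,2)@(9, 5): e=[20,8,36] → █
    (5,2)@(11, 5): e=[28,-8,44] → ·
    (6,2)@(13, 5): e=[36,-24,52] → ·
    (0,3)@(1, 7): e=[20,40,4] → █
    (1,3)@(3, 7): e=[28,24,12] → █
    (3,3)@(7, 7): e=[44,-8,28] → ·
    (4,3)@(9, 7): e=[52,-24,36] → ·
    (0,4)@(1, 9): e=[52,8,4] → █
  covered (8 px):
    · · · · · · · · · · · ·
    · · · · · · █ · · · · ·
    · · █ █ █ · · · · · · ·
    █ █ █ · · · · · · · · ·
    █ · · · · · · · · · · ·
    · · · · · · · · · · · ·
    · · · · · · · · · · · ·
    · · · · · · · · · · · ·
T1:
  2·area = 64
  edge (16, 2)→(16, 6): d=(0,4) right/bottom  bias=-1
  edge (16, 6)→(0, 10): d=(-16,4) right/bottom  bias=-1
  edge (0, 10)→(16, 2): d=(16,-8) top-left  bias=+0
    (7,1)@(15, 3): e=[4,52,8] → █
    (8,1)@(17, 3): e=[-4,44,24] → ·
    (5,2)@(11, 5): e=[20,36,8] → █
    (6,2)@(13, 5): e=[12,28,24] → █
    (8,2)@(17, 5): e=[-4,12,56] → ·
    (3,3)@(7, 7): e=[36,20,8] → █
    (4,3)@(9, 7): e=[28,12,24] → █
    (6,3)@(13, 7): e=[12,-4,56] → ·
    (7,3)@(15, 7): e=[4,-12,72] → ·
    (1,4)@(3, 9): e=[52,4,8] → █
    (2,4)@(5, 9): e=[44,-4,24] → ·
    (3,4)@(7, 9): e=[36,-12,40] → ·
  covered (8 px):
    · · · · · · · · · · · ·
    · · · · · · · █ · · · ·
    · · · · · █ █ █ · · · ·
    · · · █ █ █ · · · · · ·
    · █ · · · · · · · · · ·
    · · · · · · · · · · · ·
    · · · · · · · · · · · ·
    · · · · · · · · · · · ·

Result: [40,20,4]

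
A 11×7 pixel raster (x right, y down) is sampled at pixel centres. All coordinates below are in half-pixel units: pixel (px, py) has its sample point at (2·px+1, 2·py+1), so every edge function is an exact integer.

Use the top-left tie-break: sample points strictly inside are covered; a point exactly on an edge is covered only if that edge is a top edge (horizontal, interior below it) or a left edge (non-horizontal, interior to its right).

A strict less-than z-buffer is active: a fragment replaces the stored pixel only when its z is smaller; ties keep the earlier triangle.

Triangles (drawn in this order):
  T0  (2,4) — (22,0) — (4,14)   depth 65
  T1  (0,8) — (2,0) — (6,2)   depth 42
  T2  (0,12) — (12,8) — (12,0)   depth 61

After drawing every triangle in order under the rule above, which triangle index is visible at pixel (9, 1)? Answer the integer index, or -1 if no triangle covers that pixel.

T0:
  2·area = 208
  edge (2, 4)→(22, 0): d=(20,-4) top-left  bias=+0
  edge (22, 0)→(4, 14): d=(-18,14) right/bottom  bias=-1
  edge (4, 14)→(2, 4): d=(-2,-10) top-left  bias=+0
    (8,0)@(17, 1): e=[0,52,156] → #  [on edge]
    (9,0)@(19, 1): e=[8,24,176] → #
    (10,0)@(21, 1): e=[16,-4,196] → ·
    (3,1)@(7, 3): e=[0,156,52] → #  [on edge]
    (4,1)@(9, 3): e=[8,128,72] → #
    (5,1)@(11, 3): e=[16,100,92] → #
    (6,1)@(13, 3): e=[24,72,112] → #
    (7,1)@(15, 3): e=[32,44,132] → #
    (9,1)@(19, 3): e=[48,-12,172] → ·
    (1,2)@(3, 5): e=[24,176,8] → #
    (2,2)@(5, 5): e=[32,148,28] → #
    (8,2)@(17, 5): e=[80,-20,148] → ·
    (6,3)@(13, 7): e=[104,0,104] → ·  [on edge]
    (1,4)@(3, 9): e=[104,104,0] → #  [on edge]
  covered (27 px):
    · · · · · · · · # # ·
    · · · # # # # # # · ·
    · # # # # # # # · · ·
    · # # # # # · · · · ·
    · # # # # · · · · · ·
    · · # # · · · · · · ·
    · · # · · · · · · · ·
T1:
  2·area = 36
  edge (0, 8)→(2, 0): d=(2,-8) top-left  bias=+0
  edge (2, 0)→(6, 2): d=(4,2) right/bottom  bias=-1
  edge (6, 2)→(0, 8): d=(-6,6) right/bottom  bias=-1
    (1,0)@(3, 1): e=[10,2,24] → #
    (2,0)@(5, 1): e=[26,-2,12] → ·
    (3,0)@(7, 1): e=[42,-6,0] → ·  [on edge]
    (1,1)@(3, 3): e=[14,10,12] → #
    (2,1)@(5, 3): e=[30,6,0] → ·  [on edge]
    (0,2)@(1, 5): e=[2,22,12] → #
    (1,2)@(3, 5): e=[18,18,0] → ·  [on edge]
    (0,3)@(1, 7): e=[6,30,0] → ·  [on edge]
  covered (3 px):
    · # · · · · · · · · ·
    · # · · · · · · · · ·
    # · · · · · · · · · ·
    · · · · · · · · · · ·
    · · · · · · · · · · ·
    · · · · · · · · · · ·
    · · · · · · · · · · ·
T2:
  2·area = 96  (B↔C swapped to make it positive)
  edge (0, 12)→(12, 0): d=(12,-12) top-left  bias=+0
  edge (12, 0)→(12, 8): d=(0,8) right/bottom  bias=-1
  edge (12, 8)→(0, 12): d=(-12,4) right/bottom  bias=-1
    (5,0)@(11, 1): e=[0,8,88] → #  [on edge]
    (6,0)@(13, 1): e=[24,-8,80] → ·
    (4,1)@(9, 3): e=[0,24,72] → #  [on edge]
    (6,1)@(13, 3): e=[48,-8,56] → ·
    (3,2)@(7, 5): e=[0,40,56] → #  [on edge]
    (6,2)@(13, 5): e=[72,-8,32] → ·
    (10,2)@(21, 5): e=[168,-72,0] → ·  [on edge]
    (2,3)@(5, 7): e=[0,56,40] → #  [on edge]
    (6,3)@(13, 7): e=[96,-8,8] → ·
    (7,3)@(15, 7): e=[120,-24,0] → ·  [on edge]
    (1,4)@(3, 9): e=[0,72,24] → #  [on edge]
    (4,4)@(9, 9): e=[72,24,0] → ·  [on edge]
    (0,5)@(1, 11): e=[0,88,8] → #  [on edge]
    (1,5)@(3, 11): e=[24,72,0] → ·  [on edge]
  covered (14 px):
    · · · · · # · · · · ·
    · · · · # # · · · · ·
    · · · # # # · · · · ·
    · · # # # # · · · · ·
    · # # # · · · · · · ·
    # · · · · · · · · · ·
    · · · · · · · · · · ·

Z-buffer (winner per pixel, '.' = empty):
  . 1 . . . 2 . . 0 0 .
  . 1 . 0 2 2 0 0 0 . .
  1 0 0 2 2 2 0 0 . . .
  . 0 2 2 2 2 . . . . .
  . 2 2 2 0 . . . . . .
  2 . 0 0 . . . . . . .
  . . 0 . . . . . . . .

Result: -1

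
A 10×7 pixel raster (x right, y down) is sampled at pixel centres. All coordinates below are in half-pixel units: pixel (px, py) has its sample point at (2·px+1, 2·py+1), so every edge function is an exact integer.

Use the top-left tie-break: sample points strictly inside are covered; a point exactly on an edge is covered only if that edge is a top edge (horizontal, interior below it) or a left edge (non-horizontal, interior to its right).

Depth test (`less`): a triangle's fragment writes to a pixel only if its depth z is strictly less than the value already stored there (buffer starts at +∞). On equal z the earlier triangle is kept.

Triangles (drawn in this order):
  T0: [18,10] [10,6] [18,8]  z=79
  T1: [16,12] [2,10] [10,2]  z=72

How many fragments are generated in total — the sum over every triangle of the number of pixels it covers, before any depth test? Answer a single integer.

T0:
  2·area = 16
  edge (18, 10)→(10, 6): d=(-8,-4) top-left  bias=+0
  edge (10, 6)→(18, 8): d=(8,2) right/bottom  bias=-1
  edge (18, 8)→(18, 10): d=(0,2) right/bottom  bias=-1
    (6,3)@(13, 7): e=[4,2,10] → █
    (7,3)@(15, 7): e=[12,-2,6] → ·
    (6,4)@(13, 9): e=[-12,18,10] → ·
    (8,4)@(17, 9): e=[4,10,2] → █
    (9,4)@(19, 9): e=[12,6,-2] → ·
    (8,5)@(17, 11): e=[-12,26,2] → ·
  covered (2 px):
    · · · · · · · · · ·
    · · · · · · · · · ·
    · · · · · · · · · ·
    · · · · · · █ · · ·
    · · · · · · · · █ ·
    · · · · · · · · · ·
    · · · · · · · · · ·
T1:
  2·area = 128
  edge (16, 12)→(2, 10): d=(-14,-2) top-left  bias=+0
  edge (2, 10)→(10, 2): d=(8,-8) top-left  bias=+0
  edge (10, 2)→(16, 12): d=(6,10) right/bottom  bias=-1
    (5,0)@(11, 1): e=[144,0,-16] → ·  [on edge]
    (4,1)@(9, 3): e=[112,0,16] → █  [on edge]
    (5,1)@(11, 3): e=[116,16,-4] → ·
    (3,2)@(7, 5): e=[80,0,48] → █  [on edge]
    (5,2)@(11, 5): e=[88,32,8] → █
    (6,2)@(13, 5): e=[92,48,-12] → ·
    (2,3)@(5, 7): e=[48,0,80] → █  [on edge]
    (6,3)@(13, 7): e=[64,64,0] → ·  [on edge]
    (1,4)@(3, 9): e=[16,0,112] → █  [on edge]
    (6,4)@(13, 9): e=[36,80,12] → █
    (7,4)@(15, 9): e=[40,96,-8] → ·
    (0,5)@(1, 11): e=[-16,0,144] → ·  [on edge]
    (4,5)@(9, 11): e=[0,64,64] → █  [on edge]
  covered (18 px):
    · · · · · · · · · ·
    · · · · █ · · · · ·
    · · · █ █ █ · · · ·
    · · █ █ █ █ · · · ·
    · █ █ █ █ █ █ · · ·
    · · · · █ █ █ █ · ·
    · · · · · · · · · ·

Answer: 20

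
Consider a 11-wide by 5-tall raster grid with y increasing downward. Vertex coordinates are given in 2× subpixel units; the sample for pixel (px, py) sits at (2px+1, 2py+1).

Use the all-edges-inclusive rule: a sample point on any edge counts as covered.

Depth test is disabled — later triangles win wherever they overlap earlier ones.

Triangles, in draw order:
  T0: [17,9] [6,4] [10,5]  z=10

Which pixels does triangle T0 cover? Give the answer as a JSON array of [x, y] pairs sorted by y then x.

T0:
  2·area = 9
  edge (17, 9)→(6, 4): d=(-11,-5) inclusive
  edge (6, 4)→(10, 5): d=(4,1) inclusive
  edge (10, 5)→(17, 9): d=(7,4) inclusive
    (1,0)@(3, 1): e=[18,-9,0] → .  [on edge]
    (4,2)@(9, 5): e=[4,1,4] → X
    (5,2)@(11, 5): e=[14,-1,-4] → .
    (4,3)@(9, 7): e=[-18,9,18] → .
    (6,3)@(13, 7): e=[2,5,2] → X
    (7,3)@(15, 7): e=[12,3,-6] → .
    (6,4)@(13, 9): e=[-20,13,16] → .
    (8,4)@(17, 9): e=[0,9,0] → X  [on edge]
    (9,4)@(19, 9): e=[10,7,-8] → .
  covered (3 px):
    . . . . . . . . . . .
    . . . . . . . . . . .
    . . . . X . . . . . .
    . . . . . . X . . . .
    . . . . . . . . X . .

Final: [[4,2],[6,3],[8,4]]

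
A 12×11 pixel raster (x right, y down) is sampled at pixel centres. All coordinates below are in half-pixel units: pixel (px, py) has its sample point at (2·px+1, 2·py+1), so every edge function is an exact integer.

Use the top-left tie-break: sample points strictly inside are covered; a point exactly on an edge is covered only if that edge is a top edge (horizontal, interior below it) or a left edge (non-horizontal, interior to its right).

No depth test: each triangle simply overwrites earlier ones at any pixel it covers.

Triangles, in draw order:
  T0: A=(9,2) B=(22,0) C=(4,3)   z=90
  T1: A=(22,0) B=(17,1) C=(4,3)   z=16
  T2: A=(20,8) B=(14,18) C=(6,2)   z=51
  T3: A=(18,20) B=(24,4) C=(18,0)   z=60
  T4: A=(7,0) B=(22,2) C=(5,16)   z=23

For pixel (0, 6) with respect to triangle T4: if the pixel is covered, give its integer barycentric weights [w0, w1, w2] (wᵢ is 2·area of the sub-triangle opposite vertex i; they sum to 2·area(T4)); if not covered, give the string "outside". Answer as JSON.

T0:
  2·area = 3
  edge (9, 2)→(22, 0): d=(13,-2) top-left  bias=+0
  edge (22, 0)→(4, 3): d=(-18,3) right/bottom  bias=-1
  edge (4, 3)→(9, 2): d=(5,-1) top-left  bias=+0
  covered (0 px):
    · · · · · · · · · · · ·
    · · · · · · · · · · · ·
    · · · · · · · · · · · ·
    · · · · · · · · · · · ·
    · · · · · · · · · · · ·
    · · · · · · · · · · · ·
    · · · · · · · · · · · ·
    · · · · · · · · · · · ·
    · · · · · · · · · · · ·
    · · · · · · · · · · · ·
    · · · · · · · · · · · ·
T1:
  2·area = 3
  edge (22, 0)→(17, 1): d=(-5,1) right/bottom  bias=-1
  edge (17, 1)→(4, 3): d=(-13,2) right/bottom  bias=-1
  edge (4, 3)→(22, 0): d=(18,-3) top-left  bias=+0
    (8,0)@(17, 1): e=[0,0,3] → ·  [on edge]
    (3,1)@(7, 3): e=[0,-6,9] → ·  [on edge]
  covered (0 px):
    · · · · · · · · · · · ·
    · · · · · · · · · · · ·
    · · · · · · · · · · · ·
    · · · · · · · · · · · ·
    · · · · · · · · · · · ·
    · · · · · · · · · · · ·
    · · · · · · · · · · · ·
    · · · · · · · · · · · ·
    · · · · · · · · · · · ·
    · · · · · · · · · · · ·
    · · · · · · · · · · · ·
T2:
  2·area = 176
  edge (20, 8)→(14, 18): d=(-6,10) right/bottom  bias=-1
  edge (14, 18)→(6, 2): d=(-8,-16) top-left  bias=+0
  edge (6, 2)→(20, 8): d=(14,6) right/bottom  bias=-1
    (3,1)@(7, 3): e=[160,8,8] → █
    (4,1)@(9, 3): e=[140,40,-4] → ·
    (11,1)@(23, 3): e=[0,264,-88] → ·  [on edge]
    (3,2)@(7, 5): e=[148,-8,36] → ·
    (4,2)@(9, 5): e=[128,24,24] → █
    (5,2)@(11, 5): e=[108,56,12] → █
    (6,2)@(13, 5): e=[88,88,0] → ·  [on edge]
    (4,3)@(9, 7): e=[116,8,52] → █
    (6,3)@(13, 7): e=[76,72,28] → █
    (7,3)@(15, 7): e=[56,104,16] → █
    (8,3)@(17, 7): e=[36,136,4] → █
    (9,3)@(19, 7): e=[16,168,-8] → ·
    (8,6)@(17, 13): e=[0,88,88] → ·  [on edge]
  covered (21 px):
    · · · · · · · · · · · ·
    · · · █ · · · · · · · ·
    · · · · █ █ · · · · · ·
    · · · · █ █ █ █ █ · · ·
    · · · · · █ █ █ █ █ · ·
    · · · · · █ █ █ █ · · ·
    · · · · · · █ █ · · · ·
    · · · · · · █ █ · · · ·
    · · · · · · · · · · · ·
    · · · · · · · · · · · ·
    · · · · · · · · · · · ·
T3:
  2·area = 120  (B↔C swapped to make it positive)
  edge (18, 20)→(18, 0): d=(0,-20) top-left  bias=+0
  edge (18, 0)→(24, 4): d=(6,4) right/bottom  bias=-1
  edge (24, 4)→(18, 20): d=(-6,16) right/bottom  bias=-1
    (9,0)@(19, 1): e=[20,2,98] → █
    (10,0)@(21, 1): e=[60,-6,66] → ·
    (9,1)@(19, 3): e=[20,14,86] → █
    (10,1)@(21, 3): e=[60,6,54] → █
    (11,1)@(23, 3): e=[100,-2,22] → ·
    (9,2)@(19, 5): e=[20,26,74] → █
    (11,2)@(23, 5): e=[100,10,10] → █
    (9,3)@(19, 7): e=[20,38,62] → █
    (11,3)@(23, 7): e=[100,22,-2] → ·
    (9,4)@(19, 9): e=[20,50,50] → █
    (11,4)@(23, 9): e=[100,34,-14] → ·
    (9,5)@(19, 11): e=[20,62,38] → █
  covered (15 px):
    · · · · · · · · · █ · ·
    · · · · · · · · · █ █ ·
    · · · · · · · · · █ █ █
    · · · · · · · · · █ █ ·
    · · · · · · · · · █ █ ·
    · · · · · · · · · █ █ ·
    · · · · · · · · · █ · ·
    · · · · · · · · · █ · ·
    · · · · · · · · · █ · ·
    · · · · · · · · · · · ·
    · · · · · · · · · · · ·
T4:
  2·area = 244
  edge (7, 0)→(22, 2): d=(15,2) right/bottom  bias=-1
  edge (22, 2)→(5, 16): d=(-17,14) right/bottom  bias=-1
  edge (5, 16)→(7, 0): d=(2,-16) top-left  bias=+0
    (3,0)@(7, 1): e=[15,227,2] → █
    (4,0)@(9, 1): e=[11,199,34] → █
    (5,0)@(11, 1): e=[7,171,66] → █
    (6,0)@(13, 1): e=[3,143,98] → █
    (7,0)@(15, 1): e=[-1,115,130] → ·
    (3,1)@(7, 3): e=[45,193,6] → █
    (7,1)@(15, 3): e=[29,81,134] → █
    (8,1)@(17, 3): e=[25,53,166] → █
    (9,1)@(19, 3): e=[21,25,198] → █
    (10,1)@(21, 3): e=[17,-3,230] → ·
    (3,2)@(7, 5): e=[75,159,10] → █
    (9,2)@(19, 5): e=[51,-9,202] → ·
  covered (30 px):
    · · · █ █ █ █ · · · · ·
    · · · █ █ █ █ █ █ █ · ·
    · · · █ █ █ █ █ █ · · ·
    · · · █ █ █ █ █ · · · ·
    · · · █ █ █ █ · · · · ·
    · · · █ █ █ · · · · · ·
    · · · █ · · · · · · · ·
    · · · · · · · · · · · ·
    · · · · · · · · · · · ·
    · · · · · · · · · · · ·
    · · · · · · · · · · · ·

Final: "outside"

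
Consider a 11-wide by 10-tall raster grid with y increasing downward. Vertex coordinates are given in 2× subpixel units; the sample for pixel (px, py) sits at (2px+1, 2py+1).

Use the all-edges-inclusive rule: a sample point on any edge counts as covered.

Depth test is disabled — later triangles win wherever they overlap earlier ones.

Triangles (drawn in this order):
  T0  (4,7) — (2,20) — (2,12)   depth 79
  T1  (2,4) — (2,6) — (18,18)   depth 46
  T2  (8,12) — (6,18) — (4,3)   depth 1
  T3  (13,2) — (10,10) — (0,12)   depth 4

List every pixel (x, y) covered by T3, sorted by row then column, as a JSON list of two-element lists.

T0:
  2·area = 16
  edge (4, 7)→(2, 20): d=(-2,13) inclusive
  edge (2, 20)→(2, 12): d=(0,-8) inclusive
  edge (2, 12)→(4, 7): d=(2,-5) inclusive
    (1,5)@(3, 11): e=[5,8,3] → X
    (2,5)@(5, 11): e=[-21,24,13] → .
    (1,6)@(3, 13): e=[1,8,7] → X
    (2,6)@(5, 13): e=[-25,24,17] → .
    (1,7)@(3, 15): e=[-3,8,11] → .
  covered (2 px):
    . . . . . . . . . . .
    . . . . . . . . . . .
    . . . . . . . . . . .
    . . . . . . . . . . .
    . . . . . . . . . . .
    . X . . . . . . . . .
    . X . . . . . . . . .
    . . . . . . . . . . .
    . . . . . . . . . . .
    . . . . . . . . . . .
T1:
  2·area = 32  (B↔C swapped to make it positive)
  edge (2, 4)→(18, 18): d=(16,14) inclusive
  edge (18, 18)→(2, 6): d=(-16,-12) inclusive
  edge (2, 6)→(2, 4): d=(0,-2) inclusive
    (1,2)@(3, 5): e=[2,28,2] → X
    (2,2)@(5, 5): e=[-26,52,6] → .
    (1,3)@(3, 7): e=[34,-4,2] → .
    (2,3)@(5, 7): e=[6,20,6] → X
    (3,3)@(7, 7): e=[-22,44,10] → .
    (2,4)@(5, 9): e=[38,-12,6] → .
    (3,4)@(7, 9): e=[10,12,10] → X
    (4,4)@(9, 9): e=[-18,36,14] → .
    (3,5)@(7, 11): e=[42,-20,10] → .
    (4,5)@(9, 11): e=[14,4,14] → X
    (5,5)@(11, 11): e=[-14,28,18] → .
    (4,6)@(9, 13): e=[46,-28,14] → .
  covered (4 px):
    . . . . . . . . . . .
    . . . . . . . . . . .
    . X . . . . . . . . .
    . . X . . . . . . . .
    . . . X . . . . . . .
    . . . . X . . . . . .
    . . . . . . . . . . .
    . . . . . . . . . . .
    . . . . . . . . . . .
    . . . . . . . . . . .
T2:
  2·area = 42
  edge (8, 12)→(6, 18): d=(-2,6) inclusive
  edge (6, 18)→(4, 3): d=(-2,-15) inclusive
  edge (4, 3)→(8, 12): d=(4,9) inclusive
    (5,1)@(11, 3): e=[0,105,-63] → .  [on edge]
    (2,3)@(5, 7): e=[28,7,7] → X
    (3,3)@(7, 7): e=[16,37,-11] → .
    (2,4)@(5, 9): e=[24,3,15] → X
    (3,4)@(7, 9): e=[12,33,-3] → .
    (4,4)@(9, 9): e=[0,63,-21] → .  [on edge]
    (2,5)@(5, 11): e=[20,-1,23] → .
    (3,5)@(7, 11): e=[8,29,5] → X
    (4,5)@(9, 11): e=[-4,59,-13] → .
    (3,6)@(7, 13): e=[4,25,13] → X
    (4,6)@(9, 13): e=[-8,55,-5] → .
    (3,7)@(7, 15): e=[0,21,21] → X  [on edge]
  covered (5 px):
    . . . . . . . . . . .
    . . . . . . . . . . .
    . . . . . . . . . . .
    . . X . . . . . . . .
    . . X . . . . . . . .
    . . . X . . . . . . .
    . . . X . . . . . . .
    . . . X . . . . . . .
    . . . . . . . . . . .
    . . . . . . . . . . .
T3:
  2·area = 74
  edge (13, 2)→(10, 10): d=(-3,8) inclusive
  edge (10, 10)→(0, 12): d=(-10,2) inclusive
  edge (0, 12)→(13, 2): d=(13,-10) inclusive
    (5,2)@(11, 5): e=[7,48,19] → X
    (6,2)@(13, 5): e=[-9,44,39] → .
    (3,3)@(7, 7): e=[33,36,5] → X
    (4,3)@(9, 7): e=[17,32,25] → X
    (6,3)@(13, 7): e=[-15,24,65] → .
    (2,4)@(5, 9): e=[43,20,11] → X
    (5,4)@(11, 9): e=[-5,8,71] → .
    (7,4)@(15, 9): e=[-37,0,111] → .  [on edge]
    (1,5)@(3, 11): e=[53,4,17] → X
    (2,5)@(5, 11): e=[37,0,37] → X  [on edge]
    (3,5)@(7, 11): e=[21,-4,57] → .
    (4,5)@(9, 11): e=[5,-8,77] → .
  covered (9 px):
    . . . . . . . . . . .
    . . . . . . . . . . .
    . . . . . X . . . . .
    . . . X X X . . . . .
    . . X X X . . . . . .
    . X X . . . . . . . .
    . . . . . . . . . . .
    . . . . . . . . . . .
    . . . . . . . . . . .
    . . . . . . . . . . .

Final: [[5,2],[3,3],[4,3],[5,3],[2,4],[3,4],[4,4],[1,5],[2,5]]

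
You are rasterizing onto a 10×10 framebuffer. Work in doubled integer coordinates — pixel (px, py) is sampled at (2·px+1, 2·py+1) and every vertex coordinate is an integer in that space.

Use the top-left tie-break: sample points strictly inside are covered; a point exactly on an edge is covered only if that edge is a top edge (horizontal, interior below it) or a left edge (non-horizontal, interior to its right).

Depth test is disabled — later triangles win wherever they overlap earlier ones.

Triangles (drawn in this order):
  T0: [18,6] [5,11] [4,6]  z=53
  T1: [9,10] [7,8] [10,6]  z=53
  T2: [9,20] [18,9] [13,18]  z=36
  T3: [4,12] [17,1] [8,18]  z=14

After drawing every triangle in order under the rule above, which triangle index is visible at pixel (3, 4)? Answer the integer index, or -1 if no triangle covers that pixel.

T0:
  2·area = 70
  edge (18, 6)→(5, 11): d=(-13,5) right/bottom  bias=-1
  edge (5, 11)→(4, 6): d=(-1,-5) top-left  bias=+0
  edge (4, 6)→(18, 6): d=(14,0) top-left  bias=+0
    (1,0)@(3, 1): e=[140,0,-70] → ·  [on edge]
    (2,3)@(5, 7): e=[52,4,14] → █
    (3,3)@(7, 7): e=[42,14,14] → █
    (4,3)@(9, 7): e=[32,24,14] → █
    (5,3)@(11, 7): e=[22,34,14] → █
    (6,3)@(13, 7): e=[12,44,14] → █
    (7,3)@(15, 7): e=[2,54,14] → █
    (8,3)@(17, 7): e=[-8,64,14] → ·
    (2,4)@(5, 9): e=[26,2,42] → █
    (5,4)@(11, 9): e=[-4,32,42] → ·
    (6,4)@(13, 9): e=[-14,42,42] → ·
    (7,4)@(15, 9): e=[-24,52,42] → ·
    (2,5)@(5, 11): e=[0,0,70] → ·  [on edge]
  covered (9 px):
    · · · · · · · · · ·
    · · · · · · · · · ·
    · · · · · · · · · ·
    · · █ █ █ █ █ █ · ·
    · · █ █ █ · · · · ·
    · · · · · · · · · ·
    · · · · · · · · · ·
    · · · · · · · · · ·
    · · · · · · · · · ·
    · · · · · · · · · ·
T1:
  2·area = 10
  edge (9, 10)→(7, 8): d=(-2,-2) top-left  bias=+0
  edge (7, 8)→(10, 6): d=(3,-2) top-left  bias=+0
  edge (10, 6)→(9, 10): d=(-1,4) right/bottom  bias=-1
    (4,3)@(9, 7): e=[6,1,3] → █
    (5,3)@(11, 7): e=[10,5,-5] → ·
    (4,4)@(9, 9): e=[2,7,1] → █
    (5,4)@(11, 9): e=[6,11,-7] → ·
    (4,5)@(9, 11): e=[-2,13,-1] → ·
  covered (2 px):
    · · · · · · · · · ·
    · · · · · · · · · ·
    · · · · · · · · · ·
    · · · · █ · · · · ·
    · · · · █ · · · · ·
    · · · · · · · · · ·
    · · · · · · · · · ·
    · · · · · · · · · ·
    · · · · · · · · · ·
    · · · · · · · · · ·
T2:
  2·area = 26
  edge (9, 20)→(18, 9): d=(9,-11) top-left  bias=+0
  edge (18, 9)→(13, 18): d=(-5,9) right/bottom  bias=-1
  edge (13, 18)→(9, 20): d=(-4,2) right/bottom  bias=-1
    (7,6)@(15, 13): e=[3,7,16] → █
    (8,6)@(17, 13): e=[25,-11,12] → ·
    (7,7)@(15, 15): e=[21,-3,8] → ·
    (9,7)@(19, 15): e=[65,-39,0] → ·  [on edge]
    (6,8)@(13, 17): e=[17,5,4] → █
    (7,8)@(15, 17): e=[39,-13,0] → ·  [on edge]
    (5,9)@(11, 19): e=[13,13,0] → ·  [on edge]
    (6,9)@(13, 19): e=[35,-5,-4] → ·
  covered (2 px):
    · · · · · · · · · ·
    · · · · · · · · · ·
    · · · · · · · · · ·
    · · · · · · · · · ·
    · · · · · · · · · ·
    · · · · · · · · · ·
    · · · · · · · █ · ·
    · · · · · · · · · ·
    · · · · · · █ · · ·
    · · · · · · · · · ·
T3:
  2·area = 122
  edge (4, 12)→(17, 1): d=(13,-11) top-left  bias=+0
  edge (17, 1)→(8, 18): d=(-9,17) right/bottom  bias=-1
  edge (8, 18)→(4, 12): d=(-4,-6) top-left  bias=+0
    (8,0)@(17, 1): e=[0,0,122] → ·  [on edge]
    (7,1)@(15, 3): e=[4,16,102] → █
    (8,1)@(17, 3): e=[26,-18,114] → ·
    (6,2)@(13, 5): e=[8,32,82] → █
    (7,2)@(15, 5): e=[30,-2,94] → ·
    (5,3)@(11, 7): e=[12,48,62] → █
    (7,3)@(15, 7): e=[56,-20,86] → ·
    (4,4)@(9, 9): e=[16,64,42] → █
    (6,4)@(13, 9): e=[60,-4,66] → ·
    (3,5)@(7, 11): e=[20,80,22] → █
    (6,5)@(13, 11): e=[86,-22,58] → ·
    (2,6)@(5, 13): e=[24,96,2] → █
  covered (14 px):
    · · · · · · · · · ·
    · · · · · · · █ · ·
    · · · · · · █ · · ·
    · · · · · █ █ · · ·
    · · · · █ █ · · · ·
    · · · █ █ █ · · · ·
    · · █ █ █ · · · · ·
    · · · █ █ · · · · ·
    · · · · · · · · · ·
    · · · · · · · · · ·

Z-buffer (winner per pixel, '.' = empty):
  . . . . . . . . . .
  . . . . . . . 3 . .
  . . . . . . 3 . . .
  . . 0 0 1 3 3 0 . .
  . . 0 0 3 3 . . . .
  . . . 3 3 3 . . . .
  . . 3 3 3 . . 2 . .
  . . . 3 3 . . . . .
  . . . . . . 2 . . .
  . . . . . . . . . .

Final: 0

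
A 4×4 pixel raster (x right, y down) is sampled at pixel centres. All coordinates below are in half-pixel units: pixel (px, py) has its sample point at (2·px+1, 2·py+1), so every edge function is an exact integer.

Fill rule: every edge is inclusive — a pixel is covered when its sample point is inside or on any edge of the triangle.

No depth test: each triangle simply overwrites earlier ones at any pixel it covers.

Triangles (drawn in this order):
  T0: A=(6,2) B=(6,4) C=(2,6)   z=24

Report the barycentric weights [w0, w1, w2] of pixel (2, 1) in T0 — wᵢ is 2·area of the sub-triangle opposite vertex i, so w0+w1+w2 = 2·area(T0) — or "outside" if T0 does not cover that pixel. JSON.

T0:
  2·area = 8
  edge (6, 2)→(6, 4): d=(0,2) inclusive
  edge (6, 4)→(2, 6): d=(-4,2) inclusive
  edge (2, 6)→(6, 2): d=(4,-4) inclusive
    (3,0)@(7, 1): e=[-2,10,0] → .  [on edge]
    (2,1)@(5, 3): e=[2,6,0] → X  [on edge]
    (3,1)@(7, 3): e=[-2,2,8] → .
    (1,2)@(3, 5): e=[6,2,0] → X  [on edge]
    (2,2)@(5, 5): e=[2,-2,8] → .
    (0,3)@(1, 7): e=[10,-2,0] → .  [on edge]
    (1,3)@(3, 7): e=[6,-6,8] → .
  covered (2 px):
    . . . .
    . . X .
    . X . .
    . . . .

Final: [6,0,2]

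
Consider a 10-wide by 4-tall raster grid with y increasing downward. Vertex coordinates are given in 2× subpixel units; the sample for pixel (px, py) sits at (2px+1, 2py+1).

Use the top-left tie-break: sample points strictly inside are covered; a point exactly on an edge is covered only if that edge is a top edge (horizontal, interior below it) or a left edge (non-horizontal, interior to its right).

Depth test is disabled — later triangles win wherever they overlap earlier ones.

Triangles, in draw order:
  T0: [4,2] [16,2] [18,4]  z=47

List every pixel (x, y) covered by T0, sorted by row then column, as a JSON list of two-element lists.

T0:
  2·area = 24
  edge (4, 2)→(16, 2): d=(12,0) top-left  bias=+0
  edge (16, 2)→(18, 4): d=(2,2) right/bottom  bias=-1
  edge (18, 4)→(4, 2): d=(-14,-2) top-left  bias=+0
    (7,0)@(15, 1): e=[-12,0,36] → .  [on edge]
    (5,1)@(11, 3): e=[12,12,0] → X  [on edge]
    (6,1)@(13, 3): e=[12,8,4] → X
    (7,1)@(15, 3): e=[12,4,8] → X
    (8,1)@(17, 3): e=[12,0,12] → .  [on edge]
    (5,2)@(11, 5): e=[36,16,-28] → .
    (6,2)@(13, 5): e=[36,12,-24] → .
    (7,2)@(15, 5): e=[36,8,-20] → .
    (9,2)@(19, 5): e=[36,0,-12] → .  [on edge]
  covered (3 px):
    . . . . . . . . . .
    . . . . . X X X . .
    . . . . . . . . . .
    . . . . . . . . . .

Answer: [[5,1],[6,1],[7,1]]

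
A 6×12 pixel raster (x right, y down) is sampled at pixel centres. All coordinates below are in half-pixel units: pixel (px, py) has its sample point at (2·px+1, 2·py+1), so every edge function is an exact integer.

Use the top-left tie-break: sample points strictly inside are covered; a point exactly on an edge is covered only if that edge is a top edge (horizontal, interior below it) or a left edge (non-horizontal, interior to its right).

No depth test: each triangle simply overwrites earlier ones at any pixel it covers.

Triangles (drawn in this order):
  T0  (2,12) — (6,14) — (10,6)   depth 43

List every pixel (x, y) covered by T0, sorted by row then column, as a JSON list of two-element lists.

T0:
  2·area = 40  (B↔C swapped to make it positive)
  edge (2, 12)→(10, 6): d=(8,-6) top-left  bias=+0
  edge (10, 6)→(6, 14): d=(-4,8) right/bottom  bias=-1
  edge (6, 14)→(2, 12): d=(-4,-2) top-left  bias=+0
    (4,3)@(9, 7): e=[2,4,34] → █
    (5,3)@(11, 7): e=[14,-12,38] → ·
    (3,4)@(7, 9): e=[6,12,22] → █
    (4,4)@(9, 9): e=[18,-4,26] → ·
    (2,5)@(5, 11): e=[10,20,10] → █
    (4,5)@(9, 11): e=[34,-12,18] → ·
    (2,6)@(5, 13): e=[26,12,2] → █
    (3,6)@(7, 13): e=[38,-4,6] → ·
    (2,7)@(5, 15): e=[42,4,-6] → ·
  covered (5 px):
    · · · · · ·
    · · · · · ·
    · · · · · ·
    · · · · █ ·
    · · · █ · ·
    · · █ █ · ·
    · · █ · · ·
    · · · · · ·
    · · · · · ·
    · · · · · ·
    · · · · · ·
    · · · · · ·

Final: [[4,3],[3,4],[2,5],[3,5],[2,6]]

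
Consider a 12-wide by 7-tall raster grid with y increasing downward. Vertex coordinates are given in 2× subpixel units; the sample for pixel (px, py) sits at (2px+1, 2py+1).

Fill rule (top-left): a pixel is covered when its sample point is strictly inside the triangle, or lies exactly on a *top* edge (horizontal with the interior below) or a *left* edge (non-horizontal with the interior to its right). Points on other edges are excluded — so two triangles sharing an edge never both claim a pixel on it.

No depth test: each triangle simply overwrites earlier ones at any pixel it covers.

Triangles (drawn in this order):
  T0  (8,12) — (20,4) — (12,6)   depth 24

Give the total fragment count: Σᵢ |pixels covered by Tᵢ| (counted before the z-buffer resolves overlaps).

T0:
  2·area = 40  (B↔C swapped to make it positive)
  edge (8, 12)→(12, 6): d=(4,-6) top-left  bias=+0
  edge (12, 6)→(20, 4): d=(8,-2) top-left  bias=+0
  edge (20, 4)→(8, 12): d=(-12,8) right/bottom  bias=-1
    (8,2)@(17, 5): e=[26,2,12] → X
    (9,2)@(19, 5): e=[38,6,-4] → .
    (6,3)@(13, 7): e=[10,10,20] → X
    (7,3)@(15, 7): e=[22,14,4] → X
    (8,3)@(17, 7): e=[34,18,-12] → .
    (5,4)@(11, 9): e=[6,22,12] → X
    (6,4)@(13, 9): e=[18,26,-4] → .
    (7,4)@(15, 9): e=[30,30,-20] → .
    (4,5)@(9, 11): e=[2,34,4] → X
    (5,5)@(11, 11): e=[14,38,-12] → .
    (4,6)@(9, 13): e=[10,50,-20] → .
  covered (5 px):
    . . . . . . . . . . . .
    . . . . . . . . . . . .
    . . . . . . . . X . . .
    . . . . . . X X . . . .
    . . . . . X . . . . . .
    . . . . X . . . . . . .
    . . . . . . . . . . . .

Result: 5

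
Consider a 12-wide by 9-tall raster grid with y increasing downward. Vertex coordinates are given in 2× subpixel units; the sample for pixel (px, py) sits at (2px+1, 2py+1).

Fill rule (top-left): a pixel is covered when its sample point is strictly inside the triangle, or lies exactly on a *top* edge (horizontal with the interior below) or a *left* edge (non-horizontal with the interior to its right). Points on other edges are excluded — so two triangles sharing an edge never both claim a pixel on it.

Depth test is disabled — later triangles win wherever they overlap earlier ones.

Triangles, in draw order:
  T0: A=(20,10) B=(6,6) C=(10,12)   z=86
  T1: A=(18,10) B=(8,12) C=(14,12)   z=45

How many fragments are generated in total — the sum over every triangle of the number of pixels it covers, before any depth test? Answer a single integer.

T0:
  2·area = 68  (B↔C swapped to make it positive)
  edge (20, 10)→(10, 12): d=(-10,2) right/bottom  bias=-1
  edge (10, 12)→(6, 6): d=(-4,-6) top-left  bias=+0
  edge (6, 6)→(20, 10): d=(14,4) right/bottom  bias=-1
    (3,3)@(7, 7): e=[56,2,10] → #
    (4,3)@(9, 7): e=[52,14,2] → #
    (5,3)@(11, 7): e=[48,26,-6] → ·
    (3,4)@(7, 9): e=[36,-6,38] → ·
    (4,4)@(9, 9): e=[32,6,30] → #
    (5,4)@(11, 9): e=[28,18,22] → #
    (6,4)@(13, 9): e=[24,30,14] → #
    (7,4)@(15, 9): e=[20,42,6] → #
    (8,4)@(17, 9): e=[16,54,-2] → ·
    (4,5)@(9, 11): e=[12,-2,58] → ·
    (5,5)@(11, 11): e=[8,10,50] → #
    (7,5)@(15, 11): e=[0,34,34] → ·  [on edge]
    (2,6)@(5, 13): e=[0,-34,102] → ·  [on edge]
  covered (8 px):
    · · · · · · · · · · · ·
    · · · · · · · · · · · ·
    · · · · · · · · · · · ·
    · · · # # · · · · · · ·
    · · · · # # # # · · · ·
    · · · · · # # · · · · ·
    · · · · · · · · · · · ·
    · · · · · · · · · · · ·
    · · · · · · · · · · · ·
T1:
  2·area = 12  (B↔C swapped to make it positive)
  edge (18, 10)→(14, 12): d=(-4,2) right/bottom  bias=-1
  edge (14, 12)→(8, 12): d=(-6,0) right/bottom  bias=-1
  edge (8, 12)→(18, 10): d=(10,-2) top-left  bias=+0
    (11,4)@(23, 9): e=[-6,18,0] → ·  [on edge]
    (6,5)@(13, 11): e=[6,6,0] → #  [on edge]
    (7,5)@(15, 11): e=[2,6,4] → #
    (8,5)@(17, 11): e=[-2,6,8] → ·
    (1,6)@(3, 13): e=[18,-6,0] → ·  [on edge]
    (6,6)@(13, 13): e=[-2,-6,20] → ·
    (7,6)@(15, 13): e=[-6,-6,24] → ·
  covered (2 px):
    · · · · · · · · · · · ·
    · · · · · · · · · · · ·
    · · · · · · · · · · · ·
    · · · · · · · · · · · ·
    · · · · · · · · · · · ·
    · · · · · · # # · · · ·
    · · · · · · · · · · · ·
    · · · · · · · · · · · ·
    · · · · · · · · · · · ·

Final: 10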